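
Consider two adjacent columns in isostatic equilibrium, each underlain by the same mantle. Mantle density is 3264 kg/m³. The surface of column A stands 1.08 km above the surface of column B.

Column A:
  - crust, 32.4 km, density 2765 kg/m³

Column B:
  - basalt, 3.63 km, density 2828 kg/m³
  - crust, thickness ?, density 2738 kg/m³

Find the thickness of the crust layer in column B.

21 km

Take the compensation level at the base of the deeper column (depth z_c below the surface of column A) and equate Σ ρ_i t_i down to z_c; mantle fills any gap and the z_c terms cancel.
Column A: 32.4×2765 + (z_c − 32.4)×3264
Column B: 1.08×0 + 3.63×2828 + x×2738 + (z_c − 1.08 − 3.63 − x)×3264
The z_c×3264 term appears on both sides and cancels. Collect the known terms of each column as K = Σ(ρt)_known − 3264 × (depth of known layers): K_A = 89586 − 3264×32.4 = −16167.6; K_B = 10265.64 − 3264×(1.08 + 3.63) = −5107.8.
Balance: K_A = K_B − x×(3264 − 2738), so x = (K_B − K_A)/(3264 − 2738) = 11059.8/526 = 21 km.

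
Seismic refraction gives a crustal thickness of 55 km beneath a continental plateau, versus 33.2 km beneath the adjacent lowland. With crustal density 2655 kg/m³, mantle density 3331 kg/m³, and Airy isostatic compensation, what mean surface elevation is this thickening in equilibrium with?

4.42 km

Excess crust Δ = 55 km − 33.2 km = 21.8 km, split between elevation h and root r with h + r = Δ.
Airy balance ρ_c h = (ρ_m − ρ_c) r gives r = h ρ_c/(ρ_m − ρ_c), so h (1 + ρ_c/(ρ_m − ρ_c)) = Δ, i.e. h = Δ (ρ_m − ρ_c)/ρ_m.
h = 21.8 km × 676/3331 = 4.42 km.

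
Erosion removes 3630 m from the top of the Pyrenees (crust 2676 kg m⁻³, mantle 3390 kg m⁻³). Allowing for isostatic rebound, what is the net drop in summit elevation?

765 m

Rebound u = e ρ_c/ρ_m = 3630 m × 2676/3390 = 2865 m.
Net surface drop = e − u = 3630 m − 2865 m = e (ρ_m − ρ_c)/ρ_m = 765 m.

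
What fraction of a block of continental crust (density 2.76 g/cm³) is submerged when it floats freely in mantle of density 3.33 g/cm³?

0.829

Submerged fraction = ρ_obj/ρ_fluid = 2.76/3.33 = 0.829.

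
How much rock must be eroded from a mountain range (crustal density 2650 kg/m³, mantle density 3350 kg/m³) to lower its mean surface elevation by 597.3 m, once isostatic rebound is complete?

Net drop Δ = e − u = e − e ρ_c/ρ_m = e (ρ_m − ρ_c)/ρ_m.
e = Δ ρ_m/(ρ_m − ρ_c) = 597.3 m × 3350/700 = 2860 m.

2860 m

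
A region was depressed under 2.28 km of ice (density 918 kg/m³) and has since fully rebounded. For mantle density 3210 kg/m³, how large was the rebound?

Removing the load lets mantle flow back in; uplift u satisfies ρ_ice t = ρ_m u.
u = t ρ_ice/ρ_m = 2.28 km × 918/3210 = 0.652 km.

0.652 km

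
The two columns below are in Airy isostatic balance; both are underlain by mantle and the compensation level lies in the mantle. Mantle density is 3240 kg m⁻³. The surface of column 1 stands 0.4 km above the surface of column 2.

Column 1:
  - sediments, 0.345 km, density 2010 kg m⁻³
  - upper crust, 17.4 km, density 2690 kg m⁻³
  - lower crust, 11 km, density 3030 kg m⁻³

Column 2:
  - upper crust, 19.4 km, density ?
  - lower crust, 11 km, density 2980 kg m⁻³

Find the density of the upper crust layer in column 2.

2820 kg m⁻³

Take the compensation level at the base of the deeper column (depth z_c below the surface of column 1) and equate Σ ρ_i t_i down to z_c; mantle fills any gap and the z_c terms cancel.
Column 1: 0.345×2010 + 17.4×2690 + 11×3030 + (z_c − 28.745)×3240
Column 2: 0.4×0 + 19.4×ρ + 11×2980 + (z_c − 0.4 − 30.4)×3240
The z_c×3240 term appears on both sides and cancels. Collect the known terms of each column as K = Σ(ρt)_known − 3240 × (depth of known layers): K_1 = 80829.45 − 3240×28.745 = −12304.35; K_2 = 32780 − 3240×(0.4 + 30.4) = −67012.
Balance: K_1 = K_2 + 19.4×ρ, so ρ = (K_1 − K_2)/19.4 = 54707.7/19.4 = 2820 kg m⁻³.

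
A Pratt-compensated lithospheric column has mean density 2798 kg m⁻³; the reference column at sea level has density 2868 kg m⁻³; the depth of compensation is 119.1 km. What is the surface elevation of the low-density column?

2.98 km

ρ_ref D = ρ (D + h) → h = D (ρ_ref − ρ)/ρ.
h = 119.1 km × (2868 − 2798)/2798 = 2.98 km.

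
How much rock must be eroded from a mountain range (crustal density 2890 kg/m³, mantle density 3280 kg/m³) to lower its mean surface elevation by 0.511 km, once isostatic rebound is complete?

Net drop Δ = e − u = e − e ρ_c/ρ_m = e (ρ_m − ρ_c)/ρ_m.
e = Δ ρ_m/(ρ_m − ρ_c) = 0.511 km × 3280/390 = 4.3 km.

4.3 km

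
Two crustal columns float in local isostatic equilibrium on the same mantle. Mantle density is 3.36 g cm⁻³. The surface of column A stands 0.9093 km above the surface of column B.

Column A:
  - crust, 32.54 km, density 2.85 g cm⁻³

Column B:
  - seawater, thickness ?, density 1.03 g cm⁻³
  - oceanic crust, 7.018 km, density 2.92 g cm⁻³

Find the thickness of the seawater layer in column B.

4.49 km

Take the compensation level at the base of the deeper column (depth z_c below the surface of column A) and equate Σ ρ_i t_i down to z_c; mantle fills any gap and the z_c terms cancel.
Column A: 32.54×2.85 + (z_c − 32.54)×3.36
Column B: 0.9093×0 + x×1.03 + 7.018×2.92 + (z_c − 0.9093 − 7.018 − x)×3.36
The z_c×3.36 term appears on both sides and cancels. Collect the known terms of each column as K = Σ(ρt)_known − 3.36 × (depth of known layers): K_A = 92.739 − 3.36×32.54 = −16.5954; K_B = 20.49256 − 3.36×(0.9093 + 7.018) = −6.143168.
Balance: K_A = K_B − x×(3.36 − 1.03), so x = (K_B − K_A)/(3.36 − 1.03) = 10.4522/2.33 = 4.49 km.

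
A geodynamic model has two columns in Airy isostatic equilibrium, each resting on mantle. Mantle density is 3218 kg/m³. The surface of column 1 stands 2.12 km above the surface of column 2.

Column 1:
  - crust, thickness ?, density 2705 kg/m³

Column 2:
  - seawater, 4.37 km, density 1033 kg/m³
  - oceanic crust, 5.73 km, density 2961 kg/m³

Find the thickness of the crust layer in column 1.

Take the compensation level at the base of the deeper column (depth z_c below the surface of column 1) and equate Σ ρ_i t_i down to z_c; mantle fills any gap and the z_c terms cancel.
Column 1: x×2705 + (z_c − 0 − x)×3218
Column 2: 2.12×0 + 4.37×1033 + 5.73×2961 + (z_c − 2.12 − 10.1)×3218
The z_c×3218 term appears on both sides and cancels. Collect the known terms of each column as K = Σ(ρt)_known − 3218 × (depth of known layers): K_1 = 0 − 3218×0 = 0; K_2 = 21480.74 − 3218×(2.12 + 10.1) = −17843.22.
Balance: K_1 − x×(3218 − 2705) = K_2, so x = (K_1 − K_2)/(3218 − 2705) = 17843.2/513 = 34.8 km.

34.8 km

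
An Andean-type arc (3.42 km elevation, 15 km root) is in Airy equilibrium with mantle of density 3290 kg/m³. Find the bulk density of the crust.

2680 kg/m³

ρ_c h = (ρ_m − ρ_c) r → ρ_c (h + r) = ρ_m r → ρ_c = ρ_m r / (h + r).
ρ_c = 3290 × 15 km / (3.42 km + 15 km) = 2680 kg/m³.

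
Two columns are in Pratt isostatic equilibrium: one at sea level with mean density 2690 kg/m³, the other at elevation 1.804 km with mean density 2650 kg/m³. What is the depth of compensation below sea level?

120 km

ρ_ref D = ρ (D + h) → D (ρ_ref − ρ) = ρ h.
D = ρ h/(ρ_ref − ρ) = 2650 × 1.804 km/(2690 − 2650) = 120 km.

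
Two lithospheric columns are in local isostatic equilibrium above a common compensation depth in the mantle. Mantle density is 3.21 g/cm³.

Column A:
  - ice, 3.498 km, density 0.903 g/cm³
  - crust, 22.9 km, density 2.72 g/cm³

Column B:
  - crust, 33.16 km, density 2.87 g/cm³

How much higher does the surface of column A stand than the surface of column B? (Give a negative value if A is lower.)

For any compensation level in the mantle, the mantle terms cancel and isostasy reduces to e = (Σt_A − Σt_B) − (Σ(ρt)_A − Σ(ρt)_B) / ρ_m.
Σt_A = 26.398 km; Σt_B = 33.16 km; Σ(ρt)_A = 65.446694; Σ(ρt)_B = 95.1692 (in km·g/cm³).
e = (26.398 − 33.16) − (65.446694 − 95.1692) / 3.21 = 2.5 km.

2.5 km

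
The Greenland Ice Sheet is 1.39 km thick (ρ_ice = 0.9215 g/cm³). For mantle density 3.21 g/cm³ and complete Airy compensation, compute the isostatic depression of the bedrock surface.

Balancing pressure at the compensation depth: the ice load ρ_ice t is balanced by mantle displaced below, ρ_m s.
s = t ρ_ice / ρ_m = 1.39 km × 0.9215/3.21 = 0.399 km.

0.399 km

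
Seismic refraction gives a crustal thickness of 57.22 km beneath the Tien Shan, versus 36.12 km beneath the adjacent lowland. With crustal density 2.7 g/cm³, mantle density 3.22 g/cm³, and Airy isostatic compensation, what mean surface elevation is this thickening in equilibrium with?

3.41 km

Excess crust Δ = 57.22 km − 36.12 km = 21.1 km, split between elevation h and root r with h + r = Δ.
Airy balance ρ_c h = (ρ_m − ρ_c) r gives r = h ρ_c/(ρ_m − ρ_c), so h (1 + ρ_c/(ρ_m − ρ_c)) = Δ, i.e. h = Δ (ρ_m − ρ_c)/ρ_m.
h = 21.1 km × 0.52/3.22 = 3.41 km.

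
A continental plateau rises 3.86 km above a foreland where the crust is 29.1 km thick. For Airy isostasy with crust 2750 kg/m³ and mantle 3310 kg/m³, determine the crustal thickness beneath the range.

Root depth r = h ρ_c / (ρ_m − ρ_c) = 3.86 km × 2750 / 560 = 18.96 km.
Total thickness = T + h + r = 29.1 km + 3.86 km + 18.96 km = 51.9 km.

51.9 km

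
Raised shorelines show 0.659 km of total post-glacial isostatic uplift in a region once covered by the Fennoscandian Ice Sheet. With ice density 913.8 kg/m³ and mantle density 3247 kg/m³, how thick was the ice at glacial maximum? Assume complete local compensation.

2.34 km

u = t ρ_ice/ρ_m → t = u ρ_m/ρ_ice = 0.659 km × 3247/913.8 = 2.34 km.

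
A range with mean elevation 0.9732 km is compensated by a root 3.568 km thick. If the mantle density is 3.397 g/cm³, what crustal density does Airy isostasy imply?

ρ_c h = (ρ_m − ρ_c) r → ρ_c (h + r) = ρ_m r → ρ_c = ρ_m r / (h + r).
ρ_c = 3.397 × 3.568 km / (0.9732 km + 3.568 km) = 2.67 g/cm³.

2.67 g/cm³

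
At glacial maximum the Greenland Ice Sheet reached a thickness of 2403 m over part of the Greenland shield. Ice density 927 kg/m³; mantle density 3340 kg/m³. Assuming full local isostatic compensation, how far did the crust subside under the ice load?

In Airy isostatic equilibrium: the ice load ρ_ice t is balanced by mantle displaced below, ρ_m s.
s = t ρ_ice / ρ_m = 2403 m × 927/3340 = 667 m.

667 m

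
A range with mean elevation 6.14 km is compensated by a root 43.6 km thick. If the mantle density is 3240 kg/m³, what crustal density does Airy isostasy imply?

2840 kg/m³

ρ_c h = (ρ_m − ρ_c) r → ρ_c (h + r) = ρ_m r → ρ_c = ρ_m r / (h + r).
ρ_c = 3240 × 43.6 km / (6.14 km + 43.6 km) = 2840 kg/m³.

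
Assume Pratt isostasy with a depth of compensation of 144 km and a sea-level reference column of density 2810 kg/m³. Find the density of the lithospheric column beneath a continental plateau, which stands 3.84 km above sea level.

2740 kg/m³

Pratt balance: ρ_ref D = ρ (D + h).
ρ = ρ_ref D/(D + h) = 2810 × 144 km/(144 km + 3.84 km) = 2740 kg/m³.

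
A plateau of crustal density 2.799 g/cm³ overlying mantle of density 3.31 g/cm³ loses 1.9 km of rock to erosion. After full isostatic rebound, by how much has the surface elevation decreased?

0.293 km

Rebound u = e ρ_c/ρ_m = 1.9 km × 2.799/3.31 = 1.607 km.
Net surface drop = e − u = 1.9 km − 1.607 km = e (ρ_m − ρ_c)/ρ_m = 0.293 km.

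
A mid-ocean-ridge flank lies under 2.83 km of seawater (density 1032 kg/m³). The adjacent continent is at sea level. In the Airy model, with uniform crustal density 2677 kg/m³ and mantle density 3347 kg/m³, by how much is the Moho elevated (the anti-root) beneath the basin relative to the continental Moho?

In Airy isostatic equilibrium: replacing crust with seawater at the top is compensated by replacing crust with mantle at the base: d (ρ_c − ρ_w) = a (ρ_m − ρ_c).
a = d (ρ_c − ρ_w)/(ρ_m − ρ_c) = 2.83 km × 1645/670 = 6.95 km.

6.95 km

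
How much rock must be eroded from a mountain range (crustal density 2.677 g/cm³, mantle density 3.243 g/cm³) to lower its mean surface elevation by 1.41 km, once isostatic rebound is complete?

Net drop Δ = e − u = e − e ρ_c/ρ_m = e (ρ_m − ρ_c)/ρ_m.
e = Δ ρ_m/(ρ_m − ρ_c) = 1.41 km × 3.243/0.566 = 8.08 km.

8.08 km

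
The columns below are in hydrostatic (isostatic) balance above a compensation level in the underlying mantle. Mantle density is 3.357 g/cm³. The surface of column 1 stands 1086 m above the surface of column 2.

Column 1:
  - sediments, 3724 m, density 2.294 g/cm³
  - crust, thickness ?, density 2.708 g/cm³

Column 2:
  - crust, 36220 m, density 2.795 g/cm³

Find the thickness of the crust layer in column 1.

30900 m

Take the compensation level at the base of the deeper column (depth z_c below the surface of column 1) and equate Σ ρ_i t_i down to z_c; mantle fills any gap and the z_c terms cancel.
Column 1: 3724×2.294 + x×2.708 + (z_c − 3724 − x)×3.357
Column 2: 1086×0 + 36220×2.795 + (z_c − 1086 − 36220)×3.357
The z_c×3.357 term appears on both sides and cancels. Collect the known terms of each column as K = Σ(ρt)_known − 3.357 × (depth of known layers): K_1 = 8542.856 − 3.357×3724 = −3958.612; K_2 = 101234.9 − 3.357×(1086 + 36220) = −24001.342.
Balance: K_1 − x×(3.357 − 2.708) = K_2, so x = (K_1 − K_2)/(3.357 − 2.708) = 20042.7/0.649 = 30900 m.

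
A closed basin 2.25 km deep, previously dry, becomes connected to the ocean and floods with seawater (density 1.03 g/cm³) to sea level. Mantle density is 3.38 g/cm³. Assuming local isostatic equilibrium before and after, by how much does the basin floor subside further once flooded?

After flooding the water column is d + s deep. Its weight must equal the weight of mantle displaced by the extra subsidence s: (d + s) ρ_w = s ρ_m.
s = d ρ_w / (ρ_m − ρ_w) = 2.25 km × 1.03/(3.38 − 1.03) = 0.986 km.

0.986 km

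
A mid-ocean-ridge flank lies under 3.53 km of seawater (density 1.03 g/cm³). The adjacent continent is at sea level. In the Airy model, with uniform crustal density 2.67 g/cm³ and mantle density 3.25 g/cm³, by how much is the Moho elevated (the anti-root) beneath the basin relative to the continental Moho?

9.98 km

By Archimedes' principle applied to the lithosphere: replacing crust with seawater at the top is compensated by replacing crust with mantle at the base: d (ρ_c − ρ_w) = a (ρ_m − ρ_c).
a = d (ρ_c − ρ_w)/(ρ_m − ρ_c) = 3.53 km × 1.64/0.58 = 9.98 km.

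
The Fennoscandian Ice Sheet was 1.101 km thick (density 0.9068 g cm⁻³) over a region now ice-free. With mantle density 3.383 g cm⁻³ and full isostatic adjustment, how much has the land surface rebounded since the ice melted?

0.295 km

Removing the load lets mantle flow back in; uplift u satisfies ρ_ice t = ρ_m u.
u = t ρ_ice/ρ_m = 1.101 km × 0.9068/3.383 = 0.295 km.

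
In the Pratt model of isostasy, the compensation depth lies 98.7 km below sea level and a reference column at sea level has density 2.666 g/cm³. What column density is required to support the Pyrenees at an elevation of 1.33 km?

2.63 g/cm³

Pratt balance: ρ_ref D = ρ (D + h).
ρ = ρ_ref D/(D + h) = 2.666 × 98.7 km/(98.7 km + 1.33 km) = 2.63 g/cm³.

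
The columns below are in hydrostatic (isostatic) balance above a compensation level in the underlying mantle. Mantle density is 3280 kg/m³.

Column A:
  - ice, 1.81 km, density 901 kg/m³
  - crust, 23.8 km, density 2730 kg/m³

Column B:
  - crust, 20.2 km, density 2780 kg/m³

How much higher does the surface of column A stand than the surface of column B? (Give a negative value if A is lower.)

2.22 km

For any compensation level in the mantle, the mantle terms cancel and isostasy reduces to e = (Σt_A − Σt_B) − (Σ(ρt)_A − Σ(ρt)_B) / ρ_m.
Σt_A = 25.61 km; Σt_B = 20.2 km; Σ(ρt)_A = 66604.81; Σ(ρt)_B = 56156 (in km·kg/m³).
e = (25.61 − 20.2) − (66604.81 − 56156) / 3280 = 2.22 km.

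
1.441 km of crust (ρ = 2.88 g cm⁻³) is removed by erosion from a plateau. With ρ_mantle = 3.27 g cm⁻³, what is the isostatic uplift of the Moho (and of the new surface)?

1.27 km

Unloading: uplift u = e ρ_c/ρ_m = 1.441 km × 2.88/3.27 = 1.27 km.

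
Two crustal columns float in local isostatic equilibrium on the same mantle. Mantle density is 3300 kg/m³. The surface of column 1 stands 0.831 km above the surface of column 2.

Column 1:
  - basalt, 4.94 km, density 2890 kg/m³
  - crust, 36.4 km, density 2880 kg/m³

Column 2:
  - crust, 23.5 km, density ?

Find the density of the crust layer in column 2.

2680 kg/m³

Take the compensation level at the base of the deeper column (depth z_c below the surface of column 1) and equate Σ ρ_i t_i down to z_c; mantle fills any gap and the z_c terms cancel.
Column 1: 4.94×2890 + 36.4×2880 + (z_c − 41.34)×3300
Column 2: 0.831×0 + 23.5×ρ + (z_c − 0.831 − 23.5)×3300
The z_c×3300 term appears on both sides and cancels. Collect the known terms of each column as K = Σ(ρt)_known − 3300 × (depth of known layers): K_1 = 119108.6 − 3300×41.34 = −17313.4; K_2 = 0 − 3300×(0.831 + 23.5) = −80292.3.
Balance: K_1 = K_2 + 23.5×ρ, so ρ = (K_1 − K_2)/23.5 = 62978.9/23.5 = 2680 kg/m³.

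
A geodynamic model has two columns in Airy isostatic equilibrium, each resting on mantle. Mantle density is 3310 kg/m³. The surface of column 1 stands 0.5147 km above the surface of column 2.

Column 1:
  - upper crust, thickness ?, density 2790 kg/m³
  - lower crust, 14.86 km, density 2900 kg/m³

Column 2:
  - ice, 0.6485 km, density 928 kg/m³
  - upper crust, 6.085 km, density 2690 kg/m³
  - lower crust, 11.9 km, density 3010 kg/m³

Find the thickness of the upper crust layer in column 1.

Take the compensation level at the base of the deeper column (depth z_c below the surface of column 1) and equate Σ ρ_i t_i down to z_c; mantle fills any gap and the z_c terms cancel.
Column 1: x×2790 + 14.86×2900 + (z_c − 14.86 − x)×3310
Column 2: 0.5147×0 + 0.6485×928 + 6.085×2690 + 11.9×3010 + (z_c − 0.5147 − 18.6335)×3310
The z_c×3310 term appears on both sides and cancels. Collect the known terms of each column as K = Σ(ρt)_known − 3310 × (depth of known layers): K_1 = 43094 − 3310×14.86 = −6092.6; K_2 = 52789.458 − 3310×(0.5147 + 18.6335) = −10591.084.
Balance: K_1 − x×(3310 − 2790) = K_2, so x = (K_1 − K_2)/(3310 − 2790) = 4498.48/520 = 8.65 km.

8.65 km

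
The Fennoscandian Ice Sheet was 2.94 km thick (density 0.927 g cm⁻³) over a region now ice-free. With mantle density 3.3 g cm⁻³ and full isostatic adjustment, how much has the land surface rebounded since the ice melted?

Removing the load lets mantle flow back in; uplift u satisfies ρ_ice t = ρ_m u.
u = t ρ_ice/ρ_m = 2.94 km × 0.927/3.3 = 0.826 km.

0.826 km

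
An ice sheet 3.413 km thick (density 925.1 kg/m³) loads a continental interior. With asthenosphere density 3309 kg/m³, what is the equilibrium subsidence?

0.954 km

For local isostatic compensation: the ice load ρ_ice t is balanced by mantle displaced below, ρ_m s.
s = t ρ_ice / ρ_m = 3.413 km × 925.1/3309 = 0.954 km.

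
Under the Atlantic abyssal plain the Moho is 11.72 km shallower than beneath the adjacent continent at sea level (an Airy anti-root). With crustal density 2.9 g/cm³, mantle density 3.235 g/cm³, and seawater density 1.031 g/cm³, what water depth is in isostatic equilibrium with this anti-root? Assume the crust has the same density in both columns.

Replacing a thickness d of crust by seawater at the top must be balanced by replacing crust with mantle at the base: d (ρ_c − ρ_w) = a (ρ_m − ρ_c).
d = a (ρ_m − ρ_c)/(ρ_c − ρ_w) = 11.72 km × 0.335/1.869 = 2.1 km.

2.1 km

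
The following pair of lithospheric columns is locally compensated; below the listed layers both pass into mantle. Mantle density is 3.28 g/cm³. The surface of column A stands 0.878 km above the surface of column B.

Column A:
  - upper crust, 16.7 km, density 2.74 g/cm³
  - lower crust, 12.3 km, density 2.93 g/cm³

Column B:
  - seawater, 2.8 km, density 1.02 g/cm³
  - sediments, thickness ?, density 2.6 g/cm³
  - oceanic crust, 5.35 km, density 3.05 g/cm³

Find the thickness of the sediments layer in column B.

Take the compensation level at the base of the deeper column (depth z_c below the surface of column A) and equate Σ ρ_i t_i down to z_c; mantle fills any gap and the z_c terms cancel.
Column A: 16.7×2.74 + 12.3×2.93 + (z_c − 29)×3.28
Column B: 0.878×0 + 2.8×1.02 + x×2.6 + 5.35×3.05 + (z_c − 0.878 − 8.15 − x)×3.28
The z_c×3.28 term appears on both sides and cancels. Collect the known terms of each column as K = Σ(ρt)_known − 3.28 × (depth of known layers): K_A = 81.797 − 3.28×29 = −13.323; K_B = 19.1735 − 3.28×(0.878 + 8.15) = −10.43834.
Balance: K_A = K_B − x×(3.28 − 2.6), so x = (K_B − K_A)/(3.28 − 2.6) = 2.88466/0.68 = 4.24 km.

4.24 km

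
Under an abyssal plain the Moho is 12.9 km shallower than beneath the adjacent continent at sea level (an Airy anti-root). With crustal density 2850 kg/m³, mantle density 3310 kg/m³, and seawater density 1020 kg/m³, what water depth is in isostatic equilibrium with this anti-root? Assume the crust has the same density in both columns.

Replacing a thickness d of crust by seawater at the top must be balanced by replacing crust with mantle at the base: d (ρ_c − ρ_w) = a (ρ_m − ρ_c).
d = a (ρ_m − ρ_c)/(ρ_c − ρ_w) = 12.9 km × 460/1830 = 3.24 km.

3.24 km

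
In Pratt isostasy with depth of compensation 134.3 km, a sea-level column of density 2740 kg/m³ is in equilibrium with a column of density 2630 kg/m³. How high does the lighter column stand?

5.62 km

ρ_ref D = ρ (D + h) → h = D (ρ_ref − ρ)/ρ.
h = 134.3 km × (2740 − 2630)/2630 = 5.62 km.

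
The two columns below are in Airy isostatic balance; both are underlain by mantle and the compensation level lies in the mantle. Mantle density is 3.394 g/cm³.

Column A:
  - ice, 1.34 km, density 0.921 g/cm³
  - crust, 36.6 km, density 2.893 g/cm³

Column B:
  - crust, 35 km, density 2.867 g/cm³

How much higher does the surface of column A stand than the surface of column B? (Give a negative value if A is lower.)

For any compensation level in the mantle, the mantle terms cancel and isostasy reduces to e = (Σt_A − Σt_B) − (Σ(ρt)_A − Σ(ρt)_B) / ρ_m.
Σt_A = 37.94 km; Σt_B = 35 km; Σ(ρt)_A = 107.11794; Σ(ρt)_B = 100.345 (in km·g/cm³).
e = (37.94 − 35) − (107.11794 − 100.345) / 3.394 = 0.944 km.

0.944 km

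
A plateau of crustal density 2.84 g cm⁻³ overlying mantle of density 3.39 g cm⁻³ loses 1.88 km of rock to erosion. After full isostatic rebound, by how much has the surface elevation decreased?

0.305 km

Rebound u = e ρ_c/ρ_m = 1.88 km × 2.84/3.39 = 1.575 km.
Net surface drop = e − u = 1.88 km − 1.575 km = e (ρ_m − ρ_c)/ρ_m = 0.305 km.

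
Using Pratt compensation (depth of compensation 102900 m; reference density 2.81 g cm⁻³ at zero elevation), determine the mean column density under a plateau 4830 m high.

2.68 g cm⁻³

Pratt balance: ρ_ref D = ρ (D + h).
ρ = ρ_ref D/(D + h) = 2.81 × 102900 m/(102900 m + 4830 m) = 2.68 g cm⁻³.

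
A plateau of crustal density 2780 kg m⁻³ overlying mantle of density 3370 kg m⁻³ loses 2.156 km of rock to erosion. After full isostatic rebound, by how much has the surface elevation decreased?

0.377 km

Rebound u = e ρ_c/ρ_m = 2.156 km × 2780/3370 = 1.779 km.
Net surface drop = e − u = 2.156 km − 1.779 km = e (ρ_m − ρ_c)/ρ_m = 0.377 km.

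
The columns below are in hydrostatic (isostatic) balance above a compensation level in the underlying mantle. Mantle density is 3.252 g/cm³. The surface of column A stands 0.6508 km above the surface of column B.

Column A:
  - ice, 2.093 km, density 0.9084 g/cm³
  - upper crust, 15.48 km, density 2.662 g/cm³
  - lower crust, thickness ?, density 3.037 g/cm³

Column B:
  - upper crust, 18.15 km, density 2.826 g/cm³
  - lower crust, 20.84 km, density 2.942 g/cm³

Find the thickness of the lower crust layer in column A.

Take the compensation level at the base of the deeper column (depth z_c below the surface of column A) and equate Σ ρ_i t_i down to z_c; mantle fills any gap and the z_c terms cancel.
Column A: 2.093×0.9084 + 15.48×2.662 + x×3.037 + (z_c − 17.573 − x)×3.252
Column B: 0.6508×0 + 18.15×2.826 + 20.84×2.942 + (z_c − 0.6508 − 38.99)×3.252
The z_c×3.252 term appears on both sides and cancels. Collect the known terms of each column as K = Σ(ρt)_known − 3.252 × (depth of known layers): K_A = 43.1090412 − 3.252×17.573 = −14.0383548; K_B = 112.60318 − 3.252×(0.6508 + 38.99) = −16.3087016.
Balance: K_A − x×(3.252 − 3.037) = K_B, so x = (K_A − K_B)/(3.252 − 3.037) = 2.27035/0.215 = 10.6 km.

10.6 km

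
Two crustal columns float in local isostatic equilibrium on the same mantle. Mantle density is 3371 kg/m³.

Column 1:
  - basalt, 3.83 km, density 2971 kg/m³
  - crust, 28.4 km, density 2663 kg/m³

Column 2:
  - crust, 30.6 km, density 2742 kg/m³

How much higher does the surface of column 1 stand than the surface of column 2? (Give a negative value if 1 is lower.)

For any compensation level in the mantle, the mantle terms cancel and isostasy reduces to e = (Σt_1 − Σt_2) − (Σ(ρt)_1 − Σ(ρt)_2) / ρ_m.
Σt_1 = 32.23 km; Σt_2 = 30.6 km; Σ(ρt)_1 = 87008.13; Σ(ρt)_2 = 83905.2 (in km·kg/m³).
e = (32.23 − 30.6) − (87008.13 − 83905.2) / 3371 = 0.71 km.

0.71 km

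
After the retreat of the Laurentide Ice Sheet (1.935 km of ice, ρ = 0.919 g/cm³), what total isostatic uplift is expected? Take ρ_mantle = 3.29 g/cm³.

Removing the load lets mantle flow back in; uplift u satisfies ρ_ice t = ρ_m u.
u = t ρ_ice/ρ_m = 1.935 km × 0.919/3.29 = 0.541 km.

0.541 km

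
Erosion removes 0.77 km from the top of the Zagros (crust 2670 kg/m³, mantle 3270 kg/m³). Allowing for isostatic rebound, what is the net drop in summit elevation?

0.141 km

Rebound u = e ρ_c/ρ_m = 0.77 km × 2670/3270 = 0.6287 km.
Net surface drop = e − u = 0.77 km − 0.6287 km = e (ρ_m − ρ_c)/ρ_m = 0.141 km.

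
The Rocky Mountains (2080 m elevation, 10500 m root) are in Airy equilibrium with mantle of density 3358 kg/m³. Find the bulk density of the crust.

2800 kg/m³

ρ_c h = (ρ_m − ρ_c) r → ρ_c (h + r) = ρ_m r → ρ_c = ρ_m r / (h + r).
ρ_c = 3358 × 10500 m / (2080 m + 10500 m) = 2800 kg/m³.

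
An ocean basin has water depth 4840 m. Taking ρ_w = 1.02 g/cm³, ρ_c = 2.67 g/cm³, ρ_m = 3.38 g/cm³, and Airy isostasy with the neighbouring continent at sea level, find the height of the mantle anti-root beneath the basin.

11200 m

Balancing pressure at the compensation depth: replacing crust with seawater at the top is compensated by replacing crust with mantle at the base: d (ρ_c − ρ_w) = a (ρ_m − ρ_c).
a = d (ρ_c − ρ_w)/(ρ_m − ρ_c) = 4840 m × 1.65/0.71 = 11200 m.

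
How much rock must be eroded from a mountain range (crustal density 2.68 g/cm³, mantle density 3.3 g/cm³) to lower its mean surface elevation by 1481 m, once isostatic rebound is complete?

Net drop Δ = e − u = e − e ρ_c/ρ_m = e (ρ_m − ρ_c)/ρ_m.
e = Δ ρ_m/(ρ_m − ρ_c) = 1481 m × 3.3/0.62 = 7880 m.

7880 m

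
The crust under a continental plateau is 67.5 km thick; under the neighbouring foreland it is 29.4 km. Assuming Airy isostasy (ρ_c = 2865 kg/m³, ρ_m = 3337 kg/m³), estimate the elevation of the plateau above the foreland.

Excess crust Δ = 67.5 km − 29.4 km = 38.1 km, split between elevation h and root r with h + r = Δ.
Airy balance ρ_c h = (ρ_m − ρ_c) r gives r = h ρ_c/(ρ_m − ρ_c), so h (1 + ρ_c/(ρ_m − ρ_c)) = Δ, i.e. h = Δ (ρ_m − ρ_c)/ρ_m.
h = 38.1 km × 472/3337 = 5.39 km.

5.39 km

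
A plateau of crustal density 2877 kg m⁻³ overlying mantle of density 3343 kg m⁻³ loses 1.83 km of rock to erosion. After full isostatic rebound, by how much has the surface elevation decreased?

Rebound u = e ρ_c/ρ_m = 1.83 km × 2877/3343 = 1.575 km.
Net surface drop = e − u = 1.83 km − 1.575 km = e (ρ_m − ρ_c)/ρ_m = 0.255 km.

0.255 km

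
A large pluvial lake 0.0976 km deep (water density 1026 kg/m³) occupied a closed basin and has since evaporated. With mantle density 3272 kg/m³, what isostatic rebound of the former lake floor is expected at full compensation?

0.0306 km

u = d ρ_w/ρ_m = 0.0976 km × 1026/3272 = 0.0306 km.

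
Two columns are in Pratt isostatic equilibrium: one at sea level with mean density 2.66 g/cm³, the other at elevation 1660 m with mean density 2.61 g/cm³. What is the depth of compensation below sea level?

86700 m

ρ_ref D = ρ (D + h) → D (ρ_ref − ρ) = ρ h.
D = ρ h/(ρ_ref − ρ) = 2.61 × 1660 m/(2.66 − 2.61) = 86700 m.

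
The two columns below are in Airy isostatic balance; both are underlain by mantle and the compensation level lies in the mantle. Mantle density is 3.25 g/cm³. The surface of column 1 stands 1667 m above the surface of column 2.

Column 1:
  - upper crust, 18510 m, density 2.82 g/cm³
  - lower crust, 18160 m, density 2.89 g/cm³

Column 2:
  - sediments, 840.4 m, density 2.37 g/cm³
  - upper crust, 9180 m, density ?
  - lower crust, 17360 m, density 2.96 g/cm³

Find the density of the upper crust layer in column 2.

Take the compensation level at the base of the deeper column (depth z_c below the surface of column 1) and equate Σ ρ_i t_i down to z_c; mantle fills any gap and the z_c terms cancel.
Column 1: 18510×2.82 + 18160×2.89 + (z_c − 36670)×3.25
Column 2: 1667×0 + 840.4×2.37 + 9180×ρ + 17360×2.96 + (z_c − 1667 − 27380.4)×3.25
The z_c×3.25 term appears on both sides and cancels. Collect the known terms of each column as K = Σ(ρt)_known − 3.25 × (depth of known layers): K_1 = 104680.6 − 3.25×36670 = −14496.9; K_2 = 53377.348 − 3.25×(1667 + 27380.4) = −41026.702.
Balance: K_1 = K_2 + 9180×ρ, so ρ = (K_1 − K_2)/9180 = 26529.8/9180 = 2.89 g/cm³.

2.89 g/cm³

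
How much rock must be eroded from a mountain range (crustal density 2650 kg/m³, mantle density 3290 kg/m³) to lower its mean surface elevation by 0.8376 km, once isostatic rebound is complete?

4.31 km

Net drop Δ = e − u = e − e ρ_c/ρ_m = e (ρ_m − ρ_c)/ρ_m.
e = Δ ρ_m/(ρ_m − ρ_c) = 0.8376 km × 3290/640 = 4.31 km.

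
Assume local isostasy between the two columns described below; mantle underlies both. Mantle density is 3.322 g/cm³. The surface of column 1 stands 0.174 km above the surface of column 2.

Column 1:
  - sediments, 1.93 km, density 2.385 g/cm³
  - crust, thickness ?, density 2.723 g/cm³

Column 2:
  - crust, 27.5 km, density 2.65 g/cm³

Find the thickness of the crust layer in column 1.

Take the compensation level at the base of the deeper column (depth z_c below the surface of column 1) and equate Σ ρ_i t_i down to z_c; mantle fills any gap and the z_c terms cancel.
Column 1: 1.93×2.385 + x×2.723 + (z_c − 1.93 − x)×3.322
Column 2: 0.174×0 + 27.5×2.65 + (z_c − 0.174 − 27.5)×3.322
The z_c×3.322 term appears on both sides and cancels. Collect the known terms of each column as K = Σ(ρt)_known − 3.322 × (depth of known layers): K_1 = 4.60305 − 3.322×1.93 = −1.80841; K_2 = 72.875 − 3.322×(0.174 + 27.5) = −19.058028.
Balance: K_1 − x×(3.322 − 2.723) = K_2, so x = (K_1 − K_2)/(3.322 − 2.723) = 17.2496/0.599 = 28.8 km.

28.8 km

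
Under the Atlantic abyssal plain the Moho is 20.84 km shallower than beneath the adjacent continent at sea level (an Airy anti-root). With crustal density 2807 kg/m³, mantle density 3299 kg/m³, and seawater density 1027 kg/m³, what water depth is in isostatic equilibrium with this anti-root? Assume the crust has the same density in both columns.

5.76 km

Replacing a thickness d of crust by seawater at the top must be balanced by replacing crust with mantle at the base: d (ρ_c − ρ_w) = a (ρ_m − ρ_c).
d = a (ρ_m − ρ_c)/(ρ_c − ρ_w) = 20.84 km × 492/1780 = 5.76 km.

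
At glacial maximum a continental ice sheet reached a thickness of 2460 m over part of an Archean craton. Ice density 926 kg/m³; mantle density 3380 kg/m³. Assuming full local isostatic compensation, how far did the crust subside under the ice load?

Equating mass per unit area of the two columns: the ice load ρ_ice t is balanced by mantle displaced below, ρ_m s.
s = t ρ_ice / ρ_m = 2460 m × 926/3380 = 674 m.

674 m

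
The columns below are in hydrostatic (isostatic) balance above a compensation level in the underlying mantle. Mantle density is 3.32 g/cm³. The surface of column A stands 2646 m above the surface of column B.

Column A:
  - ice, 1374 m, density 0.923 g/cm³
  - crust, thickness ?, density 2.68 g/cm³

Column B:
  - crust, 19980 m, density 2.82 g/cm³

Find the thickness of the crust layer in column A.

24200 m

Take the compensation level at the base of the deeper column (depth z_c below the surface of column A) and equate Σ ρ_i t_i down to z_c; mantle fills any gap and the z_c terms cancel.
Column A: 1374×0.923 + x×2.68 + (z_c − 1374 − x)×3.32
Column B: 2646×0 + 19980×2.82 + (z_c − 2646 − 19980)×3.32
The z_c×3.32 term appears on both sides and cancels. Collect the known terms of each column as K = Σ(ρt)_known − 3.32 × (depth of known layers): K_A = 1268.202 − 3.32×1374 = −3293.478; K_B = 56343.6 − 3.32×(2646 + 19980) = −18774.72.
Balance: K_A − x×(3.32 − 2.68) = K_B, so x = (K_A − K_B)/(3.32 − 2.68) = 15481.2/0.64 = 24200 m.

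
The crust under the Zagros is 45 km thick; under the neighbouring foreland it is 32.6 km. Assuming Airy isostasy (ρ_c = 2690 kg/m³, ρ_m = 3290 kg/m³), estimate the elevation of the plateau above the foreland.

Excess crust Δ = 45 km − 32.6 km = 12.4 km, split between elevation h and root r with h + r = Δ.
Airy balance ρ_c h = (ρ_m − ρ_c) r gives r = h ρ_c/(ρ_m − ρ_c), so h (1 + ρ_c/(ρ_m − ρ_c)) = Δ, i.e. h = Δ (ρ_m − ρ_c)/ρ_m.
h = 12.4 km × 600/3290 = 2.26 km.

2.26 km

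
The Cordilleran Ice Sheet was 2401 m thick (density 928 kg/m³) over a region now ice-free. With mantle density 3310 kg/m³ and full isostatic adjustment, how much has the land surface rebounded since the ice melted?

673 m

Removing the load lets mantle flow back in; uplift u satisfies ρ_ice t = ρ_m u.
u = t ρ_ice/ρ_m = 2401 m × 928/3310 = 673 m.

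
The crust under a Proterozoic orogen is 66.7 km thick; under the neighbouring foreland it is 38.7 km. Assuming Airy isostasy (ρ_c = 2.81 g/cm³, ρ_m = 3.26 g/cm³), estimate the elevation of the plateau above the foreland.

Excess crust Δ = 66.7 km − 38.7 km = 28 km, split between elevation h and root r with h + r = Δ.
Airy balance ρ_c h = (ρ_m − ρ_c) r gives r = h ρ_c/(ρ_m − ρ_c), so h (1 + ρ_c/(ρ_m − ρ_c)) = Δ, i.e. h = Δ (ρ_m − ρ_c)/ρ_m.
h = 28 km × 0.45/3.26 = 3.87 km.

3.87 km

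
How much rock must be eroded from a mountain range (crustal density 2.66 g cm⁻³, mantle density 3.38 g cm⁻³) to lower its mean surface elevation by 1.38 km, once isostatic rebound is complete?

6.48 km

Net drop Δ = e − u = e − e ρ_c/ρ_m = e (ρ_m − ρ_c)/ρ_m.
e = Δ ρ_m/(ρ_m − ρ_c) = 1.38 km × 3.38/0.72 = 6.48 km.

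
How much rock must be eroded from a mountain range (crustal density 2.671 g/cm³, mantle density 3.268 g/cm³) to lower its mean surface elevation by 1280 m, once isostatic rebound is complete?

7010 m

Net drop Δ = e − u = e − e ρ_c/ρ_m = e (ρ_m − ρ_c)/ρ_m.
e = Δ ρ_m/(ρ_m − ρ_c) = 1280 m × 3.268/0.597 = 7010 m.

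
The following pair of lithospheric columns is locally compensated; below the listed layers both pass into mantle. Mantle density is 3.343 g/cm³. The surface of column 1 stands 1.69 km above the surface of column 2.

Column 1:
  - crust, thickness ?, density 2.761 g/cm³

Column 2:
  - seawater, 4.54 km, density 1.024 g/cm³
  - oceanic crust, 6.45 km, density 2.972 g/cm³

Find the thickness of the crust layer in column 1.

Take the compensation level at the base of the deeper column (depth z_c below the surface of column 1) and equate Σ ρ_i t_i down to z_c; mantle fills any gap and the z_c terms cancel.
Column 1: x×2.761 + (z_c − 0 − x)×3.343
Column 2: 1.69×0 + 4.54×1.024 + 6.45×2.972 + (z_c − 1.69 − 10.99)×3.343
The z_c×3.343 term appears on both sides and cancels. Collect the known terms of each column as K = Σ(ρt)_known − 3.343 × (depth of known layers): K_1 = 0 − 3.343×0 = 0; K_2 = 23.81836 − 3.343×(1.69 + 10.99) = −18.57088.
Balance: K_1 − x×(3.343 − 2.761) = K_2, so x = (K_1 − K_2)/(3.343 − 2.761) = 18.5709/0.582 = 31.9 km.

31.9 km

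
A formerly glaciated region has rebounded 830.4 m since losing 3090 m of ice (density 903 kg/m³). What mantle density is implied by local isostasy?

3360 kg/m³

ρ_m = ρ_ice t / u = 903 × 3090 m/830.4 m = 3360 kg/m³.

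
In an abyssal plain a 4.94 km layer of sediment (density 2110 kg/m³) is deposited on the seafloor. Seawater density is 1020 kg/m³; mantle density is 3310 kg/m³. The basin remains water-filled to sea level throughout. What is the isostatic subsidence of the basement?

Submarine loading: the sediment displaces seawater, and the subsidence is in turn flooded, so s (ρ_m − ρ_w) = t (ρ_sed − ρ_w).
s = 4.94 km × (2110 − 1020) / (3310 − 1020) = 2.35 km.

2.35 km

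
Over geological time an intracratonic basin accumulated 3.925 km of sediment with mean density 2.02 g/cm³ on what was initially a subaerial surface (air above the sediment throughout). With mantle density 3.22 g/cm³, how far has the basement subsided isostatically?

2.46 km

Subaerial load: s = t ρ_sed / ρ_m = 3.925 km × 2.02/3.22 = 2.46 km.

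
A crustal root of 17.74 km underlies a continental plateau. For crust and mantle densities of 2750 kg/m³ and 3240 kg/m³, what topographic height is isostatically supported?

In Airy isostatic equilibrium: ρ_c h = (ρ_m − ρ_c) r.
h = r (ρ_m − ρ_c) / ρ_c = 17.74 km × (3240 − 2750) / 2750 = 3.16 km.

3.16 km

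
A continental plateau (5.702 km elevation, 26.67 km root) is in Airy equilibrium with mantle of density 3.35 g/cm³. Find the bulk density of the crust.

ρ_c h = (ρ_m − ρ_c) r → ρ_c (h + r) = ρ_m r → ρ_c = ρ_m r / (h + r).
ρ_c = 3.35 × 26.67 km / (5.702 km + 26.67 km) = 2.76 g/cm³.

2.76 g/cm³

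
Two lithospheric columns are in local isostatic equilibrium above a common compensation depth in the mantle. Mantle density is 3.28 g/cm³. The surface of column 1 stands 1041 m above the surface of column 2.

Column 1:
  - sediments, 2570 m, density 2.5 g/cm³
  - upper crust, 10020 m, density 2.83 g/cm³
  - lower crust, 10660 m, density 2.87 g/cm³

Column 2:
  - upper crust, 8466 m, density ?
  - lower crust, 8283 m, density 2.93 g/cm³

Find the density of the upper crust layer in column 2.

Take the compensation level at the base of the deeper column (depth z_c below the surface of column 1) and equate Σ ρ_i t_i down to z_c; mantle fills any gap and the z_c terms cancel.
Column 1: 2570×2.5 + 10020×2.83 + 10660×2.87 + (z_c − 23250)×3.28
Column 2: 1041×0 + 8466×ρ + 8283×2.93 + (z_c − 1041 − 16749)×3.28
The z_c×3.28 term appears on both sides and cancels. Collect the known terms of each column as K = Σ(ρt)_known − 3.28 × (depth of known layers): K_1 = 65375.8 − 3.28×23250 = −10884.2; K_2 = 24269.19 − 3.28×(1041 + 16749) = −34082.01.
Balance: K_1 = K_2 + 8466×ρ, so ρ = (K_1 − K_2)/8466 = 23197.8/8466 = 2.74 g/cm³.

2.74 g/cm³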